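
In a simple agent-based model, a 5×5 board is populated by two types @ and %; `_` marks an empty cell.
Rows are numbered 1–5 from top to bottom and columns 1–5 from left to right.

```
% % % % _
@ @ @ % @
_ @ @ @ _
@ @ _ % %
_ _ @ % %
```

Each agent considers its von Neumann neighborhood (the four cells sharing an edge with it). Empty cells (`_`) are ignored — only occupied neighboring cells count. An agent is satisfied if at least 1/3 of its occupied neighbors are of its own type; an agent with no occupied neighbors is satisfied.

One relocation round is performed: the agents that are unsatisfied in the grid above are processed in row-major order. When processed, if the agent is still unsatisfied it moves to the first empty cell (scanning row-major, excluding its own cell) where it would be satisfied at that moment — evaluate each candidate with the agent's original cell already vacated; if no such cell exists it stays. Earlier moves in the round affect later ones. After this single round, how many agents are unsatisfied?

Initially unsatisfied (in order): (2,4), (2,5), (5,3).
  (2,4) → (1,5).
  (2,5) → (2,4).
  (5,3) → (2,5).
Resulting grid:
% % % % %
@ @ @ @ @
_ @ @ @ _
@ @ _ % %
_ _ _ % %
All satisfied now.

0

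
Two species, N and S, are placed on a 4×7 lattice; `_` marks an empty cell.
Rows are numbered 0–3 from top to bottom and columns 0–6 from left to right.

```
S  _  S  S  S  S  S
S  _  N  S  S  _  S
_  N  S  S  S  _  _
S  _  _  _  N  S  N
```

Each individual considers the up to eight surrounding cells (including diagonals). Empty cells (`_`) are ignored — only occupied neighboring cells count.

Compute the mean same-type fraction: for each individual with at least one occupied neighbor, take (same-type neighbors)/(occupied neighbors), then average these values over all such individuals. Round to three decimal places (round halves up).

0.608

Row 0: (0,0)S 1/1 · (0,2)S 2/3 · (0,3)S 4/5 · (0,4)S 4/4 · (0,5)S 4/4 · (0,6)S 2/2
Row 1: (1,0)S 1/2 · (1,2)N 1/6 · (1,3)S 7/8 · (1,4)S 6/6 · (1,6)S 2/2
Row 2: (2,1)N 1/4 · (2,2)S 2/4 · (2,3)S 4/6 · (2,4)S 4/5
Row 3: (3,0)S 0/1 · (3,4)N 0/3 · (3,5)S 1/3 · (3,6)N 0/1
Sum over 19 individuals: 1/1 + 2/3 + 4/5 + 4/4 + 4/4 + 2/2 + 1/2 + 1/6 + 7/8 + 6/6 + 2/2 + 1/4 + 2/4 + 4/6 + 4/5 + 0/1 + 0/3 + 1/3 + 0/1 = 1387/120; mean = 1387/120 ÷ 19 = 73/120 = 0.608333… → 0.608.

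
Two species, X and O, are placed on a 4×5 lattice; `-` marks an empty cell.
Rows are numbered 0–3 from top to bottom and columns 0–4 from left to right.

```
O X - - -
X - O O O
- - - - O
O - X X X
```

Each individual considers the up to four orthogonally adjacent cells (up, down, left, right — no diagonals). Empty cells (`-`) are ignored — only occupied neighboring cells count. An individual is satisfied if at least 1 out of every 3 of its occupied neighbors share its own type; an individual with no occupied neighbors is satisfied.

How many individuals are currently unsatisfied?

3

Row 0: (0,0)O 0/2 unhappy · (0,1)X 0/1 unhappy
Row 1: (1,0)X 0/1 unhappy · (1,2)O 1/1 ok · (1,3)O 2/2 ok · (1,4)O 2/2 ok
Row 2: (2,4)O 1/2 ok
Row 3: (3,0)O 0/0 ok · (3,2)X 1/1 ok · (3,3)X 2/2 ok · (3,4)X 1/2 ok
Unsatisfied: (0,0), (0,1), (1,0) — 3 in total.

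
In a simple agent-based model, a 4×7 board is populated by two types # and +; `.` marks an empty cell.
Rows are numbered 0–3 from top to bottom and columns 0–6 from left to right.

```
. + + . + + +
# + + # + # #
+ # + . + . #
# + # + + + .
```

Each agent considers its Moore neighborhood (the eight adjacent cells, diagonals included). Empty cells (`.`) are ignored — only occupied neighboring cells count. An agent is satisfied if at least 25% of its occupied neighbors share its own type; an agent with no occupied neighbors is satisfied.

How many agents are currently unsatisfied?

1

(0,1)+ 3/4 ok
(0,2)+ 3/4 ok
(0,4)+ 2/4 ok
(0,5)+ 3/5 ok
(0,6)+ 1/3 ok
(1,0)# 1/4 ok
(1,1)+ 5/7 ok
(1,2)+ 4/6 ok
(1,3)# 0/6 unhappy
(1,4)+ 3/5 ok
(1,5)# 2/7 ok
(1,6)# 2/4 ok
(2,0)+ 2/5 ok
(2,1)# 3/8 ok
(2,2)+ 4/7 ok
(2,4)+ 4/6 ok
(2,6)# 2/3 ok
(3,0)# 1/3 ok
(3,1)+ 2/5 ok
(3,2)# 1/4 ok
(3,3)+ 3/4 ok
(3,4)+ 3/3 ok
(3,5)+ 2/3 ok
Unsatisfied: (1,3) — 1 in total.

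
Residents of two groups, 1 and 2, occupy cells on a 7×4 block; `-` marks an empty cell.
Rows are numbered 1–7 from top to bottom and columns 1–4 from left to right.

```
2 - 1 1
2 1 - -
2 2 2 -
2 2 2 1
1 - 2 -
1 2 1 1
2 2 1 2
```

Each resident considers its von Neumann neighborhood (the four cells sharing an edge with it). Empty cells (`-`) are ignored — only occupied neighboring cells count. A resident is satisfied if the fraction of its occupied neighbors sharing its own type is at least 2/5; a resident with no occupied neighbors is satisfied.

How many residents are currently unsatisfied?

(1,1)2 1/1 satisfied
(1,3)1 1/1 satisfied
(1,4)1 1/1 satisfied
(2,1)2 2/3 satisfied
(2,2)1 0/2 not
(3,1)2 3/3 satisfied
(3,2)2 3/4 satisfied
(3,3)2 2/2 satisfied
(4,1)2 2/3 satisfied
(4,2)2 3/3 satisfied
(4,3)2 3/4 satisfied
(4,4)1 0/1 not
(5,1)1 1/2 satisfied
(5,3)2 1/2 satisfied
(6,1)1 1/3 not
(6,2)2 1/3 not
(6,3)1 2/4 satisfied
(6,4)1 1/2 satisfied
(7,1)2 1/2 satisfied
(7,2)2 2/3 satisfied
(7,3)1 1/3 not
(7,4)2 0/2 not
Unsatisfied: (2,2), (4,4), (6,1), (6,2), (7,3), (7,4) — 6 in total.

6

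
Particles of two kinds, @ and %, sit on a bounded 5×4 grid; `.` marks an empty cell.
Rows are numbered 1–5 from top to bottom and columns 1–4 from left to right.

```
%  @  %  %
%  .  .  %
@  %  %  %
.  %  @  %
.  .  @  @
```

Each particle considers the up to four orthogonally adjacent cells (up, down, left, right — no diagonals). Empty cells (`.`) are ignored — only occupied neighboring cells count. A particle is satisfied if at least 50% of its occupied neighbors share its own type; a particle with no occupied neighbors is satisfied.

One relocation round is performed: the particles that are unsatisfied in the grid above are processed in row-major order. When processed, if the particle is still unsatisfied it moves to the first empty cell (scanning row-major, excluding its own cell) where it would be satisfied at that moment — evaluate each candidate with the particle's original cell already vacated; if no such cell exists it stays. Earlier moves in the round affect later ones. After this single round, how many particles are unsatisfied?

Initially unsatisfied (in order): (1,2), (3,1), (4,3), (4,4).
  (1,2) → (4,1).
  (3,1) → (5,1).
  (4,3) → (5,2).
  (4,4): now satisfied by earlier moves; stays.
Resulting grid:
% . % %
% . . %
. % % %
@ % . %
@ @ @ @
Unsatisfied now: (4,2).

1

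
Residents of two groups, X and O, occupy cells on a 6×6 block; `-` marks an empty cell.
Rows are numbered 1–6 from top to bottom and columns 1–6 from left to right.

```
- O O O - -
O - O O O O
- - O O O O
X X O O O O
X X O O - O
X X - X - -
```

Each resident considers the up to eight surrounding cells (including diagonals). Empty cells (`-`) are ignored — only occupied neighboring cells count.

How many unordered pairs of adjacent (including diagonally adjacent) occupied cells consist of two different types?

Scan each occupied cell's neighbors to the right and below (and the two forward diagonals) so each pair is counted once.
Row 1: O(1,2)–O(1,3)= O(1,2)–O(2,3)= O(1,2)–O(2,1)= O(1,3)–O(1,4)= O(1,3)–O(2,3)= O(1,3)–O(2,4)= O(1,4)–O(2,4)= O(1,4)–O(2,5)= O(1,4)–O(2,3)=  → 0/9 unlike.
Row 2: O(2,3)–O(2,4)= O(2,3)–O(3,3)= O(2,3)–O(3,4)= O(2,4)–O(2,5)= O(2,4)–O(3,4)= O(2,4)–O(3,5)= O(2,4)–O(3,3)= O(2,5)–O(2,6)= O(2,5)–O(3,5)= O(2,5)–O(3,6)= O(2,5)–O(3,4)= O(2,6)–O(3,6)= O(2,6)–O(3,5)=  → 0/13 unlike.
Row 3: O(3,3)–O(3,4)= O(3,3)–O(4,3)= O(3,3)–O(4,4)= O(3,3)–X(4,2)≠ O(3,4)–O(3,5)= O(3,4)–O(4,4)= O(3,4)–O(4,5)= O(3,4)–O(4,3)= O(3,5)–O(3,6)= O(3,5)–O(4,5)= O(3,5)–O(4,6)= O(3,5)–O(4,4)= O(3,6)–O(4,6)= O(3,6)–O(4,5)=  → 1/14 unlike.
Row 4: X(4,1)–X(4,2)= X(4,1)–X(5,1)= X(4,1)–X(5,2)= X(4,2)–O(4,3)≠ X(4,2)–X(5,2)= X(4,2)–O(5,3)≠ X(4,2)–X(5,1)= O(4,3)–O(4,4)= O(4,3)–O(5,3)= O(4,3)–O(5,4)= O(4,3)–X(5,2)≠ O(4,4)–O(4,5)= O(4,4)–O(5,4)= O(4,4)–O(5,3)= O(4,5)–O(4,6)= O(4,5)–O(5,6)= O(4,5)–O(5,4)= O(4,6)–O(5,6)=  → 3/18 unlike.
Row 5: X(5,1)–X(5,2)= X(5,1)–X(6,1)= X(5,1)–X(6,2)= X(5,2)–O(5,3)≠ X(5,2)–X(6,2)= X(5,2)–X(6,1)= O(5,3)–O(5,4)= O(5,3)–X(6,4)≠ O(5,3)–X(6,2)≠ O(5,4)–X(6,4)≠  → 4/10 unlike.
Row 6: X(6,1)–X(6,2)=  → 0/1 unlike.
Total adjacent occupied pairs: 65; unlike-type pairs: 8.

8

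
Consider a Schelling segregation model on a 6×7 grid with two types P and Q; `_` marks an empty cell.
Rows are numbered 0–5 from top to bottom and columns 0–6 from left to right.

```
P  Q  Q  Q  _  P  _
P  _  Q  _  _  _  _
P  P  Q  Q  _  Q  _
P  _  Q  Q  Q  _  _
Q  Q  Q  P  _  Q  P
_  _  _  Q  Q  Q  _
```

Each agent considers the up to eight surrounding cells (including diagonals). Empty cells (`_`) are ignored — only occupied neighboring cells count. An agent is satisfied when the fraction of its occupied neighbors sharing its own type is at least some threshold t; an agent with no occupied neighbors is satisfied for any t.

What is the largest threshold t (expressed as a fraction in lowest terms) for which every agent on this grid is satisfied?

Row 0: (0,0)P 1/2 · (0,1)Q 2/4 · (0,2)Q 3/3 · (0,3)Q 2/2 · (0,5)P — no occupied neighbors
Row 1: (1,0)P 3/4 · (1,2)Q 5/6
Row 2: (2,0)P 3/3 · (2,1)P 3/6 · (2,2)Q 4/5 · (2,3)Q 5/5 · (2,5)Q 1/1
Row 3: (3,0)P 2/4 · (3,2)Q 5/7 · (3,3)Q 5/6 · (3,4)Q 4/5
Row 4: (4,0)Q 1/2 · (4,1)Q 3/4 · (4,2)Q 4/5 · (4,3)P 0/6 · (4,5)Q 3/4 · (4,6)P 0/2
Row 5: (5,3)Q 2/3 · (5,4)Q 3/4 · (5,5)Q 2/3
The smallest same-type fraction is 0/6 at (4,3), which reduces to 0/1. Any threshold above that leaves this agent unsatisfied.

0/1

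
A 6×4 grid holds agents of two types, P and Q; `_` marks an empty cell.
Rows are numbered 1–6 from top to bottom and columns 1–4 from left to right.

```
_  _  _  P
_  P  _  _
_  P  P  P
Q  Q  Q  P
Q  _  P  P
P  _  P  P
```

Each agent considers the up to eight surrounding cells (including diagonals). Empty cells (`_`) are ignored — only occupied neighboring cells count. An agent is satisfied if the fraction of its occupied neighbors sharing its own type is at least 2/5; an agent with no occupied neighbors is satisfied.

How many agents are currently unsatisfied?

2

(1,4)P 0/0 ok
(2,2)P 2/2 ok
(3,2)P 2/5 ok
(3,3)P 4/6 ok
(3,4)P 2/3 ok
(4,1)Q 2/3 ok
(4,2)Q 3/6 ok
(4,3)Q 1/7 unhappy
(4,4)P 4/5 ok
(5,1)Q 2/3 ok
(5,3)P 4/6 ok
(5,4)P 4/5 ok
(6,1)P 0/1 unhappy
(6,3)P 3/3 ok
(6,4)P 3/3 ok
Unsatisfied: (4,3), (6,1) — 2 in total.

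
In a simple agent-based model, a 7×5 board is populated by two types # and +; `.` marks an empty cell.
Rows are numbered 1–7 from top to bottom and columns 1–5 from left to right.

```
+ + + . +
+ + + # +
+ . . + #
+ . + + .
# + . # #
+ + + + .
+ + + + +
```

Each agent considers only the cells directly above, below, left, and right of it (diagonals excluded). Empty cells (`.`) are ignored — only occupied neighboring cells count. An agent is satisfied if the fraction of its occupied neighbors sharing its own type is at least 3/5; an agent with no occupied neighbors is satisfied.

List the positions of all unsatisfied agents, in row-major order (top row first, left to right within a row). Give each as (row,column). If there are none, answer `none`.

(1,1)+ 2/2 satisfied
(1,2)+ 3/3 satisfied
(1,3)+ 2/2 satisfied
(1,5)+ 1/1 satisfied
(2,1)+ 3/3 satisfied
(2,2)+ 3/3 satisfied
(2,3)+ 2/3 satisfied
(2,4)# 0/3 not
(2,5)+ 1/3 not
(3,1)+ 2/2 satisfied
(3,4)+ 1/3 not
(3,5)# 0/2 not
(4,1)+ 1/2 not
(4,3)+ 1/1 satisfied
(4,4)+ 2/3 satisfied
(5,1)# 0/3 not
(5,2)+ 1/2 not
(5,4)# 1/3 not
(5,5)# 1/1 satisfied
(6,1)+ 2/3 satisfied
(6,2)+ 4/4 satisfied
(6,3)+ 3/3 satisfied
(6,4)+ 2/3 satisfied
(7,1)+ 2/2 satisfied
(7,2)+ 3/3 satisfied
(7,3)+ 3/3 satisfied
(7,4)+ 3/3 satisfied
(7,5)+ 1/1 satisfied

(2,4), (2,5), (3,4), (3,5), (4,1), (5,1), (5,2), (5,4)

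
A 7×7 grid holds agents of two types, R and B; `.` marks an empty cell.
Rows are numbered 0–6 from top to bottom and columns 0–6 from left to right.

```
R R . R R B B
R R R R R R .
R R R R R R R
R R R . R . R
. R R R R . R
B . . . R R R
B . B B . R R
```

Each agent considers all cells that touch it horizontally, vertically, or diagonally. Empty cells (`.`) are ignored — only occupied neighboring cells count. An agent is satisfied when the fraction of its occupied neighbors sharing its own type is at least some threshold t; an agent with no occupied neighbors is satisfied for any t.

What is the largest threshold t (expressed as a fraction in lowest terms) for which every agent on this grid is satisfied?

(0,0)R 3/3
(0,1)R 4/4
(0,3)R 4/4
(0,4)R 4/5
(0,5)B 1/4
(0,6)B 1/2
(1,0)R 5/5
(1,1)R 7/7
(1,2)R 7/7
(1,3)R 7/7
(1,4)R 7/8
(1,5)R 5/7
(2,0)R 5/5
(2,1)R 8/8
(2,2)R 7/7
(2,3)R 7/7
(2,4)R 6/6
(2,5)R 6/6
(2,6)R 3/3
(3,0)R 4/4
(3,1)R 7/7
(3,2)R 7/7
(3,4)R 5/5
(3,6)R 3/3
(4,1)R 4/5
(4,2)R 4/4
(4,3)R 5/5
(4,4)R 4/4
(4,6)R 3/3
(5,0)B 1/2
(5,4)R 4/5
(5,5)R 6/6
(5,6)R 4/4
(6,0)B 1/1
(6,2)B 1/1
(6,3)B 1/2
(6,5)R 4/4
(6,6)R 3/3
The smallest same-type fraction is 1/4 at (0,5), which reduces to 1/4. Any threshold above that leaves this agent unsatisfied.

1/4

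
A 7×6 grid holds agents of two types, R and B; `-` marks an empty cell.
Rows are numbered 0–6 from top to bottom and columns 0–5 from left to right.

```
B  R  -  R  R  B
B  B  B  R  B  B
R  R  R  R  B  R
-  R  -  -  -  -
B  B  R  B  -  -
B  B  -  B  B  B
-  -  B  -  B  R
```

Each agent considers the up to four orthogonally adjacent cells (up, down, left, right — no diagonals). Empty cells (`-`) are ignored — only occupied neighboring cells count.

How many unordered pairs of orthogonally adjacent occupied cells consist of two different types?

17

Scan each occupied cell's neighbors to the right and below so each pair is counted once.
From row 0: 4 unlike of 8 pairs (running 4/8).
From row 1: 6 unlike of 11 pairs (running 10/19).
From row 2: 2 unlike of 6 pairs (running 12/25).
From row 3: 1 unlike of 1 pairs (running 13/26).
From row 4: 2 unlike of 6 pairs (running 15/32).
From row 5: 1 unlike of 5 pairs (running 16/37).
From row 6: 1 unlike of 1 pairs (running 17/38).
Total adjacent occupied pairs: 38; unlike-type pairs: 17.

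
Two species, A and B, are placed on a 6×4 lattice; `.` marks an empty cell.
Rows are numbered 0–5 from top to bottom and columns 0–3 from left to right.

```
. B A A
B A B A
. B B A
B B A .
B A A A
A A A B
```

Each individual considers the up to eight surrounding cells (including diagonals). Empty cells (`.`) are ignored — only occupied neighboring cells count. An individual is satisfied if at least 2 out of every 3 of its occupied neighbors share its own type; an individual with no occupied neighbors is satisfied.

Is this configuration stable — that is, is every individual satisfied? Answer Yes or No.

No

Row 0: (0,1)B 2/4 ✗ · (0,2)A 3/5 ✗ · (0,3)A 2/3 ✓
Row 1: (1,0)B 2/3 ✓ · (1,1)A 1/6 ✗ · (1,2)B 3/8 ✗ · (1,3)A 3/5 ✗
Row 2: (2,1)B 5/7 ✓ · (2,2)B 3/7 ✗ · (2,3)A 2/4 ✗
Row 3: (3,0)B 3/4 ✓ · (3,1)B 4/7 ✗ · (3,2)A 4/7 ✗
Row 4: (4,0)B 2/5 ✗ · (4,1)A 5/8 ✗ · (4,2)A 5/7 ✓ · (4,3)A 3/4 ✓
Row 5: (5,0)A 2/3 ✓ · (5,1)A 4/5 ✓ · (5,2)A 4/5 ✓ · (5,3)B 0/3 ✗
For instance (0,1) has only 2/4 same-type neighbors, below 2/3.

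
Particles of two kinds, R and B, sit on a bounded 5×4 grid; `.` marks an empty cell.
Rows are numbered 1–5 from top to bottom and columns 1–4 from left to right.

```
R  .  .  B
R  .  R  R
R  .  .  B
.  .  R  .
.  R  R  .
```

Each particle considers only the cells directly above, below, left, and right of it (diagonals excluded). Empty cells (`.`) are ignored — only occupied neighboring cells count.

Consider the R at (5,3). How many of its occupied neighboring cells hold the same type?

2

Occupied neighbors of (5,3): (4,3)=R, (5,2)=R.
Same type (R): 2 of 2.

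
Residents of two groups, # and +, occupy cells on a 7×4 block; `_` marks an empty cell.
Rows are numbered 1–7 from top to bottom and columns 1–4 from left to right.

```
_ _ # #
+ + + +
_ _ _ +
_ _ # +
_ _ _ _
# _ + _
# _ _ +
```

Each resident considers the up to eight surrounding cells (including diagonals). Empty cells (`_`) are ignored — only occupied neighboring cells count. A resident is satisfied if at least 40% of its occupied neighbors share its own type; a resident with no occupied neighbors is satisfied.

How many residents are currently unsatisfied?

(1,3)# 1/4 not
(1,4)# 1/3 not
(2,1)+ 1/1 satisfied
(2,2)+ 2/3 satisfied
(2,3)+ 3/5 satisfied
(2,4)+ 2/4 satisfied
(3,4)+ 3/4 satisfied
(4,3)# 0/2 not
(4,4)+ 1/2 satisfied
(6,1)# 1/1 satisfied
(6,3)+ 1/1 satisfied
(7,1)# 1/1 satisfied
(7,4)+ 1/1 satisfied
Unsatisfied: (1,3), (1,4), (4,3) — 3 in total.

3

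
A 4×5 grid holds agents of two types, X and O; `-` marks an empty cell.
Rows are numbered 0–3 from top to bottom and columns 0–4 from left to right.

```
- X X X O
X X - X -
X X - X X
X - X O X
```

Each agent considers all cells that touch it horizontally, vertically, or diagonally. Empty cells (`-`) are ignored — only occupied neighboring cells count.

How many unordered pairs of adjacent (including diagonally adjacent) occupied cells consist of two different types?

Scan each occupied cell's neighbors to the right and below (and the two forward diagonals) so each pair is counted once.
Row 0: X(0,1)–X(0,2)= X(0,1)–X(1,1)= X(0,1)–X(1,0)= X(0,2)–X(0,3)= X(0,2)–X(1,3)= X(0,2)–X(1,1)= X(0,3)–O(0,4)≠ X(0,3)–X(1,3)= O(0,4)–X(1,3)≠  → 2/9 unlike.
Row 1: X(1,0)–X(1,1)= X(1,0)–X(2,0)= X(1,0)–X(2,1)= X(1,1)–X(2,1)= X(1,1)–X(2,0)= X(1,3)–X(2,3)= X(1,3)–X(2,4)=  → 0/7 unlike.
Row 2: X(2,0)–X(2,1)= X(2,0)–X(3,0)= X(2,1)–X(3,2)= X(2,1)–X(3,0)= X(2,3)–X(2,4)= X(2,3)–O(3,3)≠ X(2,3)–X(3,4)= X(2,3)–X(3,2)= X(2,4)–X(3,4)= X(2,4)–O(3,3)≠  → 2/10 unlike.
Row 3: X(3,2)–O(3,3)≠ O(3,3)–X(3,4)≠  → 2/2 unlike.
Total adjacent occupied pairs: 28; unlike-type pairs: 6.

6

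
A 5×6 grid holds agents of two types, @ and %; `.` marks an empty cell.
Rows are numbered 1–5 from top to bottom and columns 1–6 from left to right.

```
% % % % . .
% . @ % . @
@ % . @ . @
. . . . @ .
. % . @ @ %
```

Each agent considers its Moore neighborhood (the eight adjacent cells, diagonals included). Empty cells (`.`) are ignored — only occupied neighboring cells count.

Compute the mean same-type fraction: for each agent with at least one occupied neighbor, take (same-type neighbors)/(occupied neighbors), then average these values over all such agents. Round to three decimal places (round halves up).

0.628

Row 1: (1,1)% 2/2 · (1,2)% 3/4 · (1,3)% 3/4 · (1,4)% 2/3
Row 2: (2,1)% 3/4 · (2,3)@ 1/6 · (2,4)% 2/4 · (2,6)@ 1/1
Row 3: (3,1)@ 0/2 · (3,2)% 1/3 · (3,4)@ 2/3 · (3,6)@ 2/2
Row 4: (4,5)@ 4/5
Row 5: (5,2)% — no occupied neighbors · (5,4)@ 2/2 · (5,5)@ 2/3 · (5,6)% 0/2
Sum over 16 agents: 2/2 + 3/4 + 3/4 + 2/3 + 3/4 + 1/6 + 2/4 + 1/1 + 0/2 + 1/3 + 2/3 + 2/2 + 4/5 + 2/2 + 2/3 + 0/2 = 201/20; mean = 201/20 ÷ 16 = 201/320 = 0.628125 → 0.628.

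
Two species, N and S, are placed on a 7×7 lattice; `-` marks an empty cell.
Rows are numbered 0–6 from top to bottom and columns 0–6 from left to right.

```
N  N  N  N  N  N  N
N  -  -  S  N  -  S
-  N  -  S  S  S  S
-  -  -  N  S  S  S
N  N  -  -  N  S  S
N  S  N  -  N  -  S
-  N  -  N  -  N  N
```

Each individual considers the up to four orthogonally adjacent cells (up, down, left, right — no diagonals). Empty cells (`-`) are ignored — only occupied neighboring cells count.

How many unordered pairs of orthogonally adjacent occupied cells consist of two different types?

Scan each occupied cell's neighbors to the right and below so each pair is counted once.
From row 0: 2 unlike of 10 pairs (running 2/10).
From row 1: 2 unlike of 4 pairs (running 4/14).
From row 2: 1 unlike of 7 pairs (running 5/21).
From row 3: 2 unlike of 6 pairs (running 7/27).
From row 4: 2 unlike of 7 pairs (running 9/34).
From row 5: 4 unlike of 4 pairs (running 13/38).
From row 6: 0 unlike of 1 pairs (running 13/39).
Total adjacent occupied pairs: 39; unlike-type pairs: 13.

13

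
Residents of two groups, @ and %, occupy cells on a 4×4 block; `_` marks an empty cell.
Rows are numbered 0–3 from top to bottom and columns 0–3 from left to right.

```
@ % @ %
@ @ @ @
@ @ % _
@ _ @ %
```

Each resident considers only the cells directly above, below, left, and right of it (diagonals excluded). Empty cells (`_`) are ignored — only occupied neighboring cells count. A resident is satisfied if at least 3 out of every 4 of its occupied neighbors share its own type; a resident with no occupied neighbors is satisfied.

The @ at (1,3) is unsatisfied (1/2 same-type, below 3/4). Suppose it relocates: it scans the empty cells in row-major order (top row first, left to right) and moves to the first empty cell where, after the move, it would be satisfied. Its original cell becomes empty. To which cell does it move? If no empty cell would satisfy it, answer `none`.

Vacating (1,3). Empty cells in order:
  (2,3): 0/2 same-type → still unsatisfied.
  (3,1): 3/3 same-type → satisfied — stop here.

(3,1)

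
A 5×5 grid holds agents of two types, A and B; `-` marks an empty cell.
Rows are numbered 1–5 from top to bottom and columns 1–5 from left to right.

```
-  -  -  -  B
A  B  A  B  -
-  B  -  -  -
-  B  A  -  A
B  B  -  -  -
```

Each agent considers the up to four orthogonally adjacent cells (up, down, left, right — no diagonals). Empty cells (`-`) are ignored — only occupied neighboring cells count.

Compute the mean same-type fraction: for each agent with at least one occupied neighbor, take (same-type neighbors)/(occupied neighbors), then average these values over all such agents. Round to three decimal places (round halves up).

0.444

(1,5)B — no occupied neighbors
(2,1)A 0/1
(2,2)B 1/3
(2,3)A 0/2
(2,4)B 0/1
(3,2)B 2/2
(4,2)B 2/3
(4,3)A 0/1
(4,5)A — no occupied neighbors
(5,1)B 1/1
(5,2)B 2/2
Sum over 9 agents: 0/1 + 1/3 + 0/2 + 0/1 + 2/2 + 2/3 + 0/1 + 1/1 + 2/2 = 4; mean = 4 ÷ 9 = 4/9 = 0.444444… → 0.444.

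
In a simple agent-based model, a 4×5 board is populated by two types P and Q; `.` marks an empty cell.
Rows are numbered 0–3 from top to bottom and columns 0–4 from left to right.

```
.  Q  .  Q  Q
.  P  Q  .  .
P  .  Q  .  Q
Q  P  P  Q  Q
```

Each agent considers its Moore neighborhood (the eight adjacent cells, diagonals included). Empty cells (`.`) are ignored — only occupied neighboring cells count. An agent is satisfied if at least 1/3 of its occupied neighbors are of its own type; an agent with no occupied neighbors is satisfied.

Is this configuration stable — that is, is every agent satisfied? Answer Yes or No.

No

(0,1)Q 1/2 ✓
(0,3)Q 2/2 ✓
(0,4)Q 1/1 ✓
(1,1)P 1/4 ✗
(1,2)Q 3/4 ✓
(2,0)P 2/3 ✓
(2,2)Q 2/5 ✓
(2,4)Q 2/2 ✓
(3,0)Q 0/2 ✗
(3,1)P 2/4 ✓
(3,2)P 1/3 ✓
(3,3)Q 3/4 ✓
(3,4)Q 2/2 ✓
For instance (1,1) has only 1/4 same-type neighbors, below 1/3.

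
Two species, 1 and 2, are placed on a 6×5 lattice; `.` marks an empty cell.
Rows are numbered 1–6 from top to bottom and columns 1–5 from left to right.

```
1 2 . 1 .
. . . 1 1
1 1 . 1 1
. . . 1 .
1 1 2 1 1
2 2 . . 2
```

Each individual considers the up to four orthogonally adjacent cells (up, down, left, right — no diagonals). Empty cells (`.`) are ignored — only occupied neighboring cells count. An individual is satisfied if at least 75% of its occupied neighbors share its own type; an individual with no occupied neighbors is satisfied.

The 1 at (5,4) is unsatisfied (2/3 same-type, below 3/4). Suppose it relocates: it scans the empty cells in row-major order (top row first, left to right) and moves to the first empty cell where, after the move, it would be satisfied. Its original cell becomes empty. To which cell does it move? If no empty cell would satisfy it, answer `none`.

Vacating (5,4). Empty cells in order:
  (1,3): 1/2 same-type → still unsatisfied.
  (1,5): 2/2 same-type → satisfied — stop here.

(1,5)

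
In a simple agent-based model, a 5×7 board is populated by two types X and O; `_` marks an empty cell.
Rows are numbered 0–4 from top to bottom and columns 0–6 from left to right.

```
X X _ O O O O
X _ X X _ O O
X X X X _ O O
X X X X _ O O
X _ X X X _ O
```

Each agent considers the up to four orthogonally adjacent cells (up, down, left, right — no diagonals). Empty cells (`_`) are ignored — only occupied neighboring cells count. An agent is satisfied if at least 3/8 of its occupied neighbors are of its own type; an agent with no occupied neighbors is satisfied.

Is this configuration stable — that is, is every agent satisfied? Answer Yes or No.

Yes

(0,0)X 2/2 ok
(0,1)X 1/1 ok
(0,3)O 1/2 ok
(0,4)O 2/2 ok
(0,5)O 3/3 ok
(0,6)O 2/2 ok
(1,0)X 2/2 ok
(1,2)X 2/2 ok
(1,3)X 2/3 ok
(1,5)O 3/3 ok
(1,6)O 3/3 ok
(2,0)X 3/3 ok
(2,1)X 3/3 ok
(2,2)X 4/4 ok
(2,3)X 3/3 ok
(2,5)O 3/3 ok
(2,6)O 3/3 ok
(3,0)X 3/3 ok
(3,1)X 3/3 ok
(3,2)X 4/4 ok
(3,3)X 3/3 ok
(3,5)O 2/2 ok
(3,6)O 3/3 ok
(4,0)X 1/1 ok
(4,2)X 2/2 ok
(4,3)X 3/3 ok
(4,4)X 1/1 ok
(4,6)O 1/1 ok
All meet the threshold, so the configuration is stable.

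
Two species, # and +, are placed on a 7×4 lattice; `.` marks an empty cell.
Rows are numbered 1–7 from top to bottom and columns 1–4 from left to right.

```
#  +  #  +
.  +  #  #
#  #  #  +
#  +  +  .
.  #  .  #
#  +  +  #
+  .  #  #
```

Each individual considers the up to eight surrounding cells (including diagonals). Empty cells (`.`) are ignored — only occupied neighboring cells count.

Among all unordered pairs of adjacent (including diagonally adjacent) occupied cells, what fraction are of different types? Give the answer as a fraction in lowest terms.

11/18

Scan each occupied cell's neighbors to the right and below (and the two forward diagonals) so each pair is counted once.
From row 1: 8 unlike of 11 pairs (running 8/11).
From row 2: 6 unlike of 10 pairs (running 14/21).
From row 3: 6 unlike of 11 pairs (running 20/32).
From row 4: 4 unlike of 6 pairs (running 24/38).
From row 5: 3 unlike of 5 pairs (running 27/43).
From row 6: 6 unlike of 10 pairs (running 33/53).
From row 7: 0 unlike of 1 pairs (running 33/54).
Total adjacent occupied pairs: 54; unlike-type pairs: 33.
33/54 reduces to 11/18.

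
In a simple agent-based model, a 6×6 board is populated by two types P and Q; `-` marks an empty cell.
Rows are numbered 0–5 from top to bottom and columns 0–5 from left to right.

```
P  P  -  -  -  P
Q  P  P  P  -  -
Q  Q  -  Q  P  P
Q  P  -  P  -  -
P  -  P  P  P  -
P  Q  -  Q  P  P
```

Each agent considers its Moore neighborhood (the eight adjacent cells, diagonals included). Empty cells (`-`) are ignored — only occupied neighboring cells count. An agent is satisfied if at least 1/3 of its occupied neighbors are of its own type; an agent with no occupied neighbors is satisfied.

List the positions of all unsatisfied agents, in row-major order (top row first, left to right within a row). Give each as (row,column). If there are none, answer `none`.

Row 0: (0,0)P 2/3 satisfied · (0,1)P 3/4 satisfied · (0,5)P 0/0 satisfied
Row 1: (1,0)Q 2/5 satisfied · (1,1)P 3/6 satisfied · (1,2)P 3/5 satisfied · (1,3)P 2/3 satisfied
Row 2: (2,0)Q 3/5 satisfied · (2,1)Q 3/6 satisfied · (2,3)Q 0/4 not · (2,4)P 3/4 satisfied · (2,5)P 1/1 satisfied
Row 3: (3,0)Q 2/4 satisfied · (3,1)P 2/5 satisfied · (3,3)P 4/5 satisfied
Row 4: (4,0)P 2/4 satisfied · (4,2)P 3/5 satisfied · (4,3)P 4/5 satisfied · (4,4)P 4/5 satisfied
Row 5: (5,0)P 1/2 satisfied · (5,1)Q 0/3 not · (5,3)Q 0/4 not · (5,4)P 3/4 satisfied · (5,5)P 2/2 satisfied

(2,3), (5,1), (5,3)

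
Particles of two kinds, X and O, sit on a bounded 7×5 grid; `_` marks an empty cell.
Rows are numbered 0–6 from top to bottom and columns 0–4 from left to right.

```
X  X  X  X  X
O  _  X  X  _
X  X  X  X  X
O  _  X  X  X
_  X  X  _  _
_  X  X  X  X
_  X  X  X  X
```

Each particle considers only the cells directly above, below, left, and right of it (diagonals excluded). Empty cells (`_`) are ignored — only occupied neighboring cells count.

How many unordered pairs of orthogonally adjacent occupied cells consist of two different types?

Scan each occupied cell's neighbors to the right and below so each pair is counted once.
From row 0: 1 unlike of 7 pairs (running 1/7).
From row 1: 1 unlike of 4 pairs (running 2/11).
From row 2: 1 unlike of 8 pairs (running 3/19).
From row 3: 0 unlike of 3 pairs (running 3/22).
From row 4: 0 unlike of 3 pairs (running 3/25).
From row 5: 0 unlike of 7 pairs (running 3/32).
From row 6: 0 unlike of 3 pairs (running 3/35).
Total adjacent occupied pairs: 35; unlike-type pairs: 3.

3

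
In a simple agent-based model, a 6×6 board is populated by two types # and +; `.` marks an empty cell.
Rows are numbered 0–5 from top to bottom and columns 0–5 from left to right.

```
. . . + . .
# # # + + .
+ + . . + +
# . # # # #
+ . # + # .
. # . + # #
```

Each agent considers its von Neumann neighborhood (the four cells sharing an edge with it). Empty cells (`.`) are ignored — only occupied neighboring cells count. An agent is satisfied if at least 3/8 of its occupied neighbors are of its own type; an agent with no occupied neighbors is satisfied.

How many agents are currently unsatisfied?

4

Row 0: (0,3)+ 1/1 satisfied
Row 1: (1,0)# 1/2 satisfied · (1,1)# 2/3 satisfied · (1,2)# 1/2 satisfied · (1,3)+ 2/3 satisfied · (1,4)+ 2/2 satisfied
Row 2: (2,0)+ 1/3 not · (2,1)+ 1/2 satisfied · (2,4)+ 2/3 satisfied · (2,5)+ 1/2 satisfied
Row 3: (3,0)# 0/2 not · (3,2)# 2/2 satisfied · (3,3)# 2/3 satisfied · (3,4)# 3/4 satisfied · (3,5)# 1/2 satisfied
Row 4: (4,0)+ 0/1 not · (4,2)# 1/2 satisfied · (4,3)+ 1/4 not · (4,4)# 2/3 satisfied
Row 5: (5,1)# 0/0 satisfied · (5,3)+ 1/2 satisfied · (5,4)# 2/3 satisfied · (5,5)# 1/1 satisfied
Unsatisfied: (2,0), (3,0), (4,0), (4,3) — 4 in total.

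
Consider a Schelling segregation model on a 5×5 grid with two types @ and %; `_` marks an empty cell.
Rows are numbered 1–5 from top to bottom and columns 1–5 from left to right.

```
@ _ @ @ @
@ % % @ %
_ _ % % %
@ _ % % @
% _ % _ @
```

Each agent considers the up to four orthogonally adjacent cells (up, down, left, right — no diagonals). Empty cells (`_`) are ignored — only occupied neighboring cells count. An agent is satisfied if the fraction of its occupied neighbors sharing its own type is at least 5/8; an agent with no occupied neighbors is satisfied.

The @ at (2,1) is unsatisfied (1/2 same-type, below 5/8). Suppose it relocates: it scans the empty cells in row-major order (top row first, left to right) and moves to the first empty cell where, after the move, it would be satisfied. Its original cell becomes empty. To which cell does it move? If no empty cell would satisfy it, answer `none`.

(1,2)

Vacating (2,1). Empty cells in order:
  (1,2): 2/3 same-type → satisfied — stop here.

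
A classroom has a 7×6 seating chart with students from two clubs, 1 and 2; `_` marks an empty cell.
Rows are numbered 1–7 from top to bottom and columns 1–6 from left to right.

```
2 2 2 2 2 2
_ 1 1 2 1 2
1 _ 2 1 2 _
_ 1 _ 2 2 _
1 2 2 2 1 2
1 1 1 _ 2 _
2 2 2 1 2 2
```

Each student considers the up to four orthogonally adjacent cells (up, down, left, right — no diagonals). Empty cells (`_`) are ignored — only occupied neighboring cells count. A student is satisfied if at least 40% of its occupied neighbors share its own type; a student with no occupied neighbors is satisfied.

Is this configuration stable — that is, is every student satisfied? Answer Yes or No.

Row 1: (1,1)2 1/1 ok · (1,2)2 2/3 ok · (1,3)2 2/3 ok · (1,4)2 3/3 ok · (1,5)2 2/3 ok · (1,6)2 2/2 ok
Row 2: (2,2)1 1/2 ok · (2,3)1 1/4 unhappy · (2,4)2 1/4 unhappy · (2,5)1 0/4 unhappy · (2,6)2 1/2 ok
Row 3: (3,1)1 0/0 ok · (3,3)2 0/2 unhappy · (3,4)1 0/4 unhappy · (3,5)2 1/3 unhappy
Row 4: (4,2)1 0/1 unhappy · (4,4)2 2/3 ok · (4,5)2 2/3 ok
Row 5: (5,1)1 1/2 ok · (5,2)2 1/4 unhappy · (5,3)2 2/3 ok · (5,4)2 2/3 ok · (5,5)1 0/4 unhappy · (5,6)2 0/1 unhappy
Row 6: (6,1)1 2/3 ok · (6,2)1 2/4 ok · (6,3)1 1/3 unhappy · (6,5)2 1/2 ok
Row 7: (7,1)2 1/2 ok · (7,2)2 2/3 ok · (7,3)2 1/3 unhappy · (7,4)1 0/2 unhappy · (7,5)2 2/3 ok · (7,6)2 1/1 ok
For instance (2,3) has only 1/4 same-type neighbors, below 2/5.

No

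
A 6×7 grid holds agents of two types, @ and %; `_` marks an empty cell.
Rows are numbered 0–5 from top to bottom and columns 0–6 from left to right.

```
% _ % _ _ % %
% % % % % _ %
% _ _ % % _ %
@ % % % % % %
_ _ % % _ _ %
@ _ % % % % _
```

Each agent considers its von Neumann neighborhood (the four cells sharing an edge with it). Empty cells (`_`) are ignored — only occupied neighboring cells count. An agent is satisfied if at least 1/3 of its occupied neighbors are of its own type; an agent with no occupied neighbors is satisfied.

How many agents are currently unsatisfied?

(0,0)% 1/1 satisfied
(0,2)% 1/1 satisfied
(0,5)% 1/1 satisfied
(0,6)% 2/2 satisfied
(1,0)% 3/3 satisfied
(1,1)% 2/2 satisfied
(1,2)% 3/3 satisfied
(1,3)% 3/3 satisfied
(1,4)% 2/2 satisfied
(1,6)% 2/2 satisfied
(2,0)% 1/2 satisfied
(2,3)% 3/3 satisfied
(2,4)% 3/3 satisfied
(2,6)% 2/2 satisfied
(3,0)@ 0/2 not
(3,1)% 1/2 satisfied
(3,2)% 3/3 satisfied
(3,3)% 4/4 satisfied
(3,4)% 3/3 satisfied
(3,5)% 2/2 satisfied
(3,6)% 3/3 satisfied
(4,2)% 3/3 satisfied
(4,3)% 3/3 satisfied
(4,6)% 1/1 satisfied
(5,0)@ 0/0 satisfied
(5,2)% 2/2 satisfied
(5,3)% 3/3 satisfied
(5,4)% 2/2 satisfied
(5,5)% 1/1 satisfied
Unsatisfied: (3,0) — 1 in total.

1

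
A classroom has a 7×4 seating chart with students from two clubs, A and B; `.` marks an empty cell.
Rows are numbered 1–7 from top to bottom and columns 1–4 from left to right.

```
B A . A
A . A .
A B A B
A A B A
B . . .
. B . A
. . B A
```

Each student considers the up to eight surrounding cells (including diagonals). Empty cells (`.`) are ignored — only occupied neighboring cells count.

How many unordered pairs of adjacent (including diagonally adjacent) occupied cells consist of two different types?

Scan each occupied cell's neighbors to the right and below (and the two forward diagonals) so each pair is counted once.
From row 1: 2 unlike of 5 pairs (running 2/5).
From row 2: 3 unlike of 5 pairs (running 5/10).
From row 3: 7 unlike of 13 pairs (running 12/23).
From row 4: 4 unlike of 5 pairs (running 16/28).
From row 5: 0 unlike of 1 pairs (running 16/29).
From row 6: 1 unlike of 3 pairs (running 17/32).
From row 7: 1 unlike of 1 pairs (running 18/33).
Total adjacent occupied pairs: 33; unlike-type pairs: 18.

18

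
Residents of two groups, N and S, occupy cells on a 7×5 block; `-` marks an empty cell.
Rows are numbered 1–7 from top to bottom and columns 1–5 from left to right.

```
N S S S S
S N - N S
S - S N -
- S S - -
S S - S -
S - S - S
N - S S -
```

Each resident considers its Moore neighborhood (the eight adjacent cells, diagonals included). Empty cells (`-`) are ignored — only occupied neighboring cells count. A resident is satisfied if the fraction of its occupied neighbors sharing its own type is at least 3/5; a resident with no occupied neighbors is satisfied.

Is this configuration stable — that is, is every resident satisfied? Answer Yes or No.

No

Row 1: (1,1)N 1/3 not · (1,2)S 2/4 not · (1,3)S 2/4 not · (1,4)S 3/4 satisfied · (1,5)S 2/3 satisfied
Row 2: (2,1)S 2/4 not · (2,2)N 1/6 not · (2,4)N 1/6 not · (2,5)S 2/4 not
Row 3: (3,1)S 2/3 satisfied · (3,3)S 2/5 not · (3,4)N 1/4 not
Row 4: (4,2)S 5/5 satisfied · (4,3)S 4/5 satisfied
Row 5: (5,1)S 3/3 satisfied · (5,2)S 5/5 satisfied · (5,4)S 3/3 satisfied
Row 6: (6,1)S 2/3 satisfied · (6,3)S 4/4 satisfied · (6,5)S 2/2 satisfied
Row 7: (7,1)N 0/1 not · (7,3)S 2/2 satisfied · (7,4)S 3/3 satisfied
For instance (1,1) has only 1/3 same-type neighbors, below 3/5.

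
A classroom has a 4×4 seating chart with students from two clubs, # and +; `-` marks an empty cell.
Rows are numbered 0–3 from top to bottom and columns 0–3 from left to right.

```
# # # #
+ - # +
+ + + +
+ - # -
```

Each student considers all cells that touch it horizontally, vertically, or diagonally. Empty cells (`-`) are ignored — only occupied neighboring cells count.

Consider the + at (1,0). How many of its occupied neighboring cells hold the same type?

Occupied neighbors of (1,0): (0,0)=#, (0,1)=#, (2,0)=+, (2,1)=+.
Same type (+): 2 of 4.

2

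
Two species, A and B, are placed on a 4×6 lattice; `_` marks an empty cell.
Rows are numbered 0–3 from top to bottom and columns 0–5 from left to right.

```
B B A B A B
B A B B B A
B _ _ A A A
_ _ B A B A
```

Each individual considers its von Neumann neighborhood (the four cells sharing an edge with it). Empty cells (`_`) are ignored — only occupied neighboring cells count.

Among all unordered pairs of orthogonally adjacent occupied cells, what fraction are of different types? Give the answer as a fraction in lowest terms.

Scan each occupied cell's neighbors to the right and below so each pair is counted once.
Row 0: B(0,0)–B(0,1)= B(0,0)–B(1,0)= B(0,1)–A(0,2)≠ B(0,1)–A(1,1)≠ A(0,2)–B(0,3)≠ A(0,2)–B(1,2)≠ B(0,3)–A(0,4)≠ B(0,3)–B(1,3)= A(0,4)–B(0,5)≠ A(0,4)–B(1,4)≠ B(0,5)–A(1,5)≠  → 8/11 unlike.
Row 1: B(1,0)–A(1,1)≠ B(1,0)–B(2,0)= A(1,1)–B(1,2)≠ B(1,2)–B(1,3)= B(1,3)–B(1,4)= B(1,3)–A(2,3)≠ B(1,4)–A(1,5)≠ B(1,4)–A(2,4)≠ A(1,5)–A(2,5)=  → 5/9 unlike.
Row 2: A(2,3)–A(2,4)= A(2,3)–A(3,3)= A(2,4)–A(2,5)= A(2,4)–B(3,4)≠ A(2,5)–A(3,5)=  → 1/5 unlike.
Row 3: B(3,2)–A(3,3)≠ A(3,3)–B(3,4)≠ B(3,4)–A(3,5)≠  → 3/3 unlike.
Total adjacent occupied pairs: 28; unlike-type pairs: 17.
17/28 is already in lowest terms.

17/28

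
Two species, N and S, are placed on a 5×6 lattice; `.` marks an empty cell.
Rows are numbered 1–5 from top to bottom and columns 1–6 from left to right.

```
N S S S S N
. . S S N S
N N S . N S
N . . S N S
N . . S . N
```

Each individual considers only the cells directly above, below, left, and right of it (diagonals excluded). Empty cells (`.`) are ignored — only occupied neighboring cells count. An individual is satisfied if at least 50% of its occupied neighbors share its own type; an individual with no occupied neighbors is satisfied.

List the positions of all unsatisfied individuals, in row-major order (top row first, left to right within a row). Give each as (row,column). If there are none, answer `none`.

(1,1)N 0/1 unhappy
(1,2)S 1/2 ok
(1,3)S 3/3 ok
(1,4)S 3/3 ok
(1,5)S 1/3 unhappy
(1,6)N 0/2 unhappy
(2,3)S 3/3 ok
(2,4)S 2/3 ok
(2,5)N 1/4 unhappy
(2,6)S 1/3 unhappy
(3,1)N 2/2 ok
(3,2)N 1/2 ok
(3,3)S 1/2 ok
(3,5)N 2/3 ok
(3,6)S 2/3 ok
(4,1)N 2/2 ok
(4,4)S 1/2 ok
(4,5)N 1/3 unhappy
(4,6)S 1/3 unhappy
(5,1)N 1/1 ok
(5,4)S 1/1 ok
(5,6)N 0/1 unhappy

(1,1), (1,5), (1,6), (2,5), (2,6), (4,5), (4,6), (5,6)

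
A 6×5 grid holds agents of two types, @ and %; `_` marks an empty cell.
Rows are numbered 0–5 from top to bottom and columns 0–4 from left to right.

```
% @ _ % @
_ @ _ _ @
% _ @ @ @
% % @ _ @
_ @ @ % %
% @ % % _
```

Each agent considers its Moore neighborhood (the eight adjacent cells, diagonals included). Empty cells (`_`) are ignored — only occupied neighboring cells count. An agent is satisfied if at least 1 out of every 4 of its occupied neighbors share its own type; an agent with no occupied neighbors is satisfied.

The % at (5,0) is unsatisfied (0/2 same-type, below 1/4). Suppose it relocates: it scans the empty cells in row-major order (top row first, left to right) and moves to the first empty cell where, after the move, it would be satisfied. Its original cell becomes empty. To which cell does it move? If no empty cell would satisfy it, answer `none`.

Vacating (5,0). Empty cells in order:
  (0,2): 1/3 same-type → satisfied — stop here.

(0,2)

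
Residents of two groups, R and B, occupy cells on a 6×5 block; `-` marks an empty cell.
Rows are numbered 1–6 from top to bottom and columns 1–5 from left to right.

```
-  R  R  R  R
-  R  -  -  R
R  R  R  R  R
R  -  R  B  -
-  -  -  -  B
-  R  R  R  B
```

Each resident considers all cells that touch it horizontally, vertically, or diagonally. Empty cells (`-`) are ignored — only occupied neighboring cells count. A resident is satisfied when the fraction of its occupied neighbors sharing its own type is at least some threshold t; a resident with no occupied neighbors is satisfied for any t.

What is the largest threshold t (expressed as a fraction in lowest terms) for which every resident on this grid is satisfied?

(1,2)R 2/2
(1,3)R 3/3
(1,4)R 3/3
(1,5)R 2/2
(2,2)R 5/5
(2,5)R 4/4
(3,1)R 3/3
(3,2)R 5/5
(3,3)R 4/5
(3,4)R 4/5
(3,5)R 2/3
(4,1)R 2/2
(4,3)R 3/4
(4,4)B 1/5
(5,5)B 2/3
(6,2)R 1/1
(6,3)R 2/2
(6,4)R 1/3
(6,5)B 1/2
The smallest same-type fraction is 1/5 at (4,4), which reduces to 1/5. Any threshold above that leaves this resident unsatisfied.

1/5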